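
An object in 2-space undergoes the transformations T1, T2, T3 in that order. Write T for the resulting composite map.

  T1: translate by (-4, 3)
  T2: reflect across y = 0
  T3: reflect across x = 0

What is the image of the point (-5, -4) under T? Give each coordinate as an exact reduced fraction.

T1 translate by (-4, 3): (-5, -4) → (-9, -1)
T2 reflect across y = 0: (-9, -1) → (-9, 1)
T3 reflect across x = 0: (-9, 1) → (9, 1)

T(p) = (9, 1)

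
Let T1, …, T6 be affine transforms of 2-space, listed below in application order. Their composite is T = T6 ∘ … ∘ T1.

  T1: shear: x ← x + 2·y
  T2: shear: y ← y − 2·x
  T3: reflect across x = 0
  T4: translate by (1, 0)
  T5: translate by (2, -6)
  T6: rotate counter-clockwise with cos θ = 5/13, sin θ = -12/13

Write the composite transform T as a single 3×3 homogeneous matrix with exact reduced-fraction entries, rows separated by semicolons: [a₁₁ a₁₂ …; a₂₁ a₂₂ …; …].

T = [-29/13 -46/13 -57/13; 2/13 9/13 -66/13; 0 0 1]

T1 = [1 2 0; 0 1 0; 0 0 1]
T2·T1 = [1 2 0; -2 -3 0; 0 0 1]
T3·…·T1 = [-1 -2 0; -2 -3 0; 0 0 1]
T4·…·T1 = [-1 -2 1; -2 -3 0; 0 0 1]
T5·…·T1 = [-1 -2 3; -2 -3 -6; 0 0 1]
T6·…·T1 = [-29/13 -46/13 -57/13; 2/13 9/13 -66/13; 0 0 1]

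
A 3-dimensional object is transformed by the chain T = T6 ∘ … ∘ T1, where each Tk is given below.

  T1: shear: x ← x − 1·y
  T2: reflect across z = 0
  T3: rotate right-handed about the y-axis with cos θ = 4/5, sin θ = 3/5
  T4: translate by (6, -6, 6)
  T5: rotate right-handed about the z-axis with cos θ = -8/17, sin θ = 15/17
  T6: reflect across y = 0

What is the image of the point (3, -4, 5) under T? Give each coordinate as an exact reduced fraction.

T1 shear: x ← x − 1·y: (3, -4, 5) → (7, -4, 5)
T2 reflect across z = 0: (7, -4, 5) → (7, -4, -5)
T3 rotate right-handed about the y-axis with cos θ = 4/5, sin θ = 3/5: (7, -4, -5) → (13/5, -4, -41/5)
T4 translate by (6, -6, 6): (13/5, -4, -41/5) → (43/5, -10, -11/5)
T5 rotate right-handed about the z-axis with cos θ = -8/17, sin θ = 15/17: (43/5, -10, -11/5) → (406/85, 209/17, -11/5)
T6 reflect across y = 0: (406/85, 209/17, -11/5) → (406/85, -209/17, -11/5)

T(p) = (406/85, -209/17, -11/5)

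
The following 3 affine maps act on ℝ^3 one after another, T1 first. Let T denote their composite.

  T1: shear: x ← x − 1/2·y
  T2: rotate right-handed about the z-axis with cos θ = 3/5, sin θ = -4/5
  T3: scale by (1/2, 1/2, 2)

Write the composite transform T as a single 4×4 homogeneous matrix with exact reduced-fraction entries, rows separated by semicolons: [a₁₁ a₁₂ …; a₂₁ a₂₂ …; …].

T1 = [1 -1/2 0 0; 0 1 0 0; 0 0 1 0; 0 0 0 1]
T2·T1 = [3/5 1/2 0 0; -4/5 1 0 0; 0 0 1 0; 0 0 0 1]
T3·…·T1 = [3/10 1/4 0 0; -2/5 1/2 0 0; 0 0 2 0; 0 0 0 1]

T = [3/10 1/4 0 0; -2/5 1/2 0 0; 0 0 2 0; 0 0 0 1]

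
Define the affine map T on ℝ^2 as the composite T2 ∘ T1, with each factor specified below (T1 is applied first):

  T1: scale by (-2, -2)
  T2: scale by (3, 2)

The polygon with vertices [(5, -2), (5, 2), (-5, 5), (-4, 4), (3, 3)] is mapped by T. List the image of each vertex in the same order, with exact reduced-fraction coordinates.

T1 scale by (-2, -2): (5, -2) → (-10, 4); (5, 2) → (-10, -4); (-5, 5) → (10, -10); (-4, 4) → (8, -8); (3, 3) → (-6, -6)
T2 scale by (3, 2): (-10, 4) → (-30, 8); (-10, -4) → (-30, -8); (10, -10) → (30, -20); (8, -8) → (24, -16); (-6, -6) → (-18, -12)

image vertices: (-30, 8), (-30, -8), (30, -20), (24, -16), (-18, -12)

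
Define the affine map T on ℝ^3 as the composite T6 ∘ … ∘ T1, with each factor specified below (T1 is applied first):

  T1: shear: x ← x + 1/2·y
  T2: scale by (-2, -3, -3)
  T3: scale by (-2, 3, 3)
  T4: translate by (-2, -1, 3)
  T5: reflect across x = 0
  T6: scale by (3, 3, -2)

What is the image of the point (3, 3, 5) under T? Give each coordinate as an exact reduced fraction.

T1 shear: x ← x + 1/2·y: (3, 3, 5) → (9/2, 3, 5)
T2 scale by (-2, -3, -3): (9/2, 3, 5) → (-9, -9, -15)
T3 scale by (-2, 3, 3): (-9, -9, -15) → (18, -27, -45)
T4 translate by (-2, -1, 3): (18, -27, -45) → (16, -28, -42)
T5 reflect across x = 0: (16, -28, -42) → (-16, -28, -42)
T6 scale by (3, 3, -2): (-16, -28, -42) → (-48, -84, 84)

T(p) = (-48, -84, 84)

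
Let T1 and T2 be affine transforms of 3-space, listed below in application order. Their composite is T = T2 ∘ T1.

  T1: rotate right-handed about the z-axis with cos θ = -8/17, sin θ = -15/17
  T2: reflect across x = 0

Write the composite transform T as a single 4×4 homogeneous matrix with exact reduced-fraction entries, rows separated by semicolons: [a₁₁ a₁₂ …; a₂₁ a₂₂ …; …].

T1 = [-8/17 15/17 0 0; -15/17 -8/17 0 0; 0 0 1 0; 0 0 0 1]
T2·T1 = [8/17 -15/17 0 0; -15/17 -8/17 0 0; 0 0 1 0; 0 0 0 1]

T = [8/17 -15/17 0 0; -15/17 -8/17 0 0; 0 0 1 0; 0 0 0 1]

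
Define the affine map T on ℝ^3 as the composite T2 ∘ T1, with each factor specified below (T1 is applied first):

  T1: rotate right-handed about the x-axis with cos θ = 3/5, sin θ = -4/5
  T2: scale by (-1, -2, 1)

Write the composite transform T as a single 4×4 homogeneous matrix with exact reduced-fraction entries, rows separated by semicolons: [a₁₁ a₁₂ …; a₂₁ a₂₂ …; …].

T1 = [1 0 0 0; 0 3/5 4/5 0; 0 -4/5 3/5 0; 0 0 0 1]
T2·T1 = [-1 0 0 0; 0 -6/5 -8/5 0; 0 -4/5 3/5 0; 0 0 0 1]

T = [-1 0 0 0; 0 -6/5 -8/5 0; 0 -4/5 3/5 0; 0 0 0 1]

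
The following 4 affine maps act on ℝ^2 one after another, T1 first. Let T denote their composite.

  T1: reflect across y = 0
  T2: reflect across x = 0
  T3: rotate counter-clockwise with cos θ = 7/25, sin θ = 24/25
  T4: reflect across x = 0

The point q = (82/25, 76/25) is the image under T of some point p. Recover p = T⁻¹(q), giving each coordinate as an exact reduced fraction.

T1 = [1 0 0; 0 -1 0; 0 0 1]
T2·T1 = [-1 0 0; 0 -1 0; 0 0 1]
T3·…·T1 = [-7/25 24/25 0; -24/25 -7/25 0; 0 0 1]
T4·…·T1 = [7/25 -24/25 0; -24/25 -7/25 0; 0 0 1]
det M = -1; M⁻¹ = [7/25 -24/25 0; -24/25 -7/25 0; 0 0 1]
M⁻¹ · (82/25, 76/25)ᵀ = (-2, -4)ᵀ

p = (-2, -4)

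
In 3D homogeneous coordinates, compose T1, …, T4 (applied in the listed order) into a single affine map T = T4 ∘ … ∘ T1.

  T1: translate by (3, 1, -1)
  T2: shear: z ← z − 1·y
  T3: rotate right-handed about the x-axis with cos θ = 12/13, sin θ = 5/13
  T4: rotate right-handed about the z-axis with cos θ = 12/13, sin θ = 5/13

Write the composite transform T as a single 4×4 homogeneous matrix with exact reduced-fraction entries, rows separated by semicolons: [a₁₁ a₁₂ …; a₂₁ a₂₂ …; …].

T = [12/13 -85/169 25/169 358/169; 5/13 204/169 -60/169 459/169; 0 -7/13 12/13 -19/13; 0 0 0 1]

T1 = [1 0 0 3; 0 1 0 1; 0 0 1 -1; 0 0 0 1]
T2·T1 = [1 0 0 3; 0 1 0 1; 0 -1 1 -2; 0 0 0 1]
T3·…·T1 = [1 0 0 3; 0 17/13 -5/13 22/13; 0 -7/13 12/13 -19/13; 0 0 0 1]
T4·…·T1 = [12/13 -85/169 25/169 358/169; 5/13 204/169 -60/169 459/169; 0 -7/13 12/13 -19/13; 0 0 0 1]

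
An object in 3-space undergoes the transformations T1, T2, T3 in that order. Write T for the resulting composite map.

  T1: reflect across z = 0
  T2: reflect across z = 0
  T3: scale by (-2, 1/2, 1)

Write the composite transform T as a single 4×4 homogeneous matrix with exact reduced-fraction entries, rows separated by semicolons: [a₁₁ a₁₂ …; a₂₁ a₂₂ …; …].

T = [-2 0 0 0; 0 1/2 0 0; 0 0 1 0; 0 0 0 1]

T1 = [1 0 0 0; 0 1 0 0; 0 0 -1 0; 0 0 0 1]
T2·T1 = [1 0 0 0; 0 1 0 0; 0 0 1 0; 0 0 0 1]
T3·…·T1 = [-2 0 0 0; 0 1/2 0 0; 0 0 1 0; 0 0 0 1]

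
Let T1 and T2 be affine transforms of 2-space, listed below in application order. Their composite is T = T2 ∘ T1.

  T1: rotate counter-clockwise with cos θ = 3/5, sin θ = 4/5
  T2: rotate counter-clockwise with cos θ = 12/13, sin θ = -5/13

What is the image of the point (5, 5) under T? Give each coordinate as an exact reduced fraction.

T(p) = (23/13, 89/13)

T1 rotate counter-clockwise with cos θ = 3/5, sin θ = 4/5: (5, 5) → (-1, 7)
T2 rotate counter-clockwise with cos θ = 12/13, sin θ = -5/13: (-1, 7) → (23/13, 89/13)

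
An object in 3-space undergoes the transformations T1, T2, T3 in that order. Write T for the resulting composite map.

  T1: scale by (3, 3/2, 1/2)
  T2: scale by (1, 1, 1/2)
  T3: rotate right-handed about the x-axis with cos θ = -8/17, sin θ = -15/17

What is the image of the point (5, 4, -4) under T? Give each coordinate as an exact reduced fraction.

T(p) = (15, -63/17, -82/17)

T1 scale by (3, 3/2, 1/2): (5, 4, -4) → (15, 6, -2)
T2 scale by (1, 1, 1/2): (15, 6, -2) → (15, 6, -1)
T3 rotate right-handed about the x-axis with cos θ = -8/17, sin θ = -15/17: (15, 6, -1) → (15, -63/17, -82/17)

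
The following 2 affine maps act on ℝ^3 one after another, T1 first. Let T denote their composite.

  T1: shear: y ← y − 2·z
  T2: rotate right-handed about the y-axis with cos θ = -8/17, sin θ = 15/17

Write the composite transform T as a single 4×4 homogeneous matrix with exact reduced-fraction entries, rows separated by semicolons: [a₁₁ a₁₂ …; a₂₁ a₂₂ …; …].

T1 = [1 0 0 0; 0 1 -2 0; 0 0 1 0; 0 0 0 1]
T2·T1 = [-8/17 0 15/17 0; 0 1 -2 0; -15/17 0 -8/17 0; 0 0 0 1]

T = [-8/17 0 15/17 0; 0 1 -2 0; -15/17 0 -8/17 0; 0 0 0 1]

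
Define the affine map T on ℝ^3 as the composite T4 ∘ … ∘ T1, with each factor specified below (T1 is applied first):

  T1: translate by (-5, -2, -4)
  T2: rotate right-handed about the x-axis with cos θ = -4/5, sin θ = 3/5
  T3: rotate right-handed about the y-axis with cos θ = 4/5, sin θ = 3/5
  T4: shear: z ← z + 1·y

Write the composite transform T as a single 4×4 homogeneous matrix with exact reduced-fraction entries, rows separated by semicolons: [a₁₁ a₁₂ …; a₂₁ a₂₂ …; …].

T1 = [1 0 0 -5; 0 1 0 -2; 0 0 1 -4; 0 0 0 1]
T2·T1 = [1 0 0 -5; 0 -4/5 -3/5 4; 0 3/5 -4/5 2; 0 0 0 1]
T3·…·T1 = [4/5 9/25 -12/25 -14/5; 0 -4/5 -3/5 4; -3/5 12/25 -16/25 23/5; 0 0 0 1]
T4·…·T1 = [4/5 9/25 -12/25 -14/5; 0 -4/5 -3/5 4; -3/5 -8/25 -31/25 43/5; 0 0 0 1]

T = [4/5 9/25 -12/25 -14/5; 0 -4/5 -3/5 4; -3/5 -8/25 -31/25 43/5; 0 0 0 1]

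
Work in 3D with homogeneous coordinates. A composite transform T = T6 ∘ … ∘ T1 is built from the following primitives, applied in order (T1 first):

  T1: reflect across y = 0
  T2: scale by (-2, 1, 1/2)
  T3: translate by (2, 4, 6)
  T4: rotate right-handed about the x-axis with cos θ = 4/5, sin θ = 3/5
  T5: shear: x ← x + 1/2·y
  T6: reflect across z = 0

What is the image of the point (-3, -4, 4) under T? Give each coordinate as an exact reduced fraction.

T1 reflect across y = 0: (-3, -4, 4) → (-3, 4, 4)
T2 scale by (-2, 1, 1/2): (-3, 4, 4) → (6, 4, 2)
T3 translate by (2, 4, 6): (6, 4, 2) → (8, 8, 8)
T4 rotate right-handed about the x-axis with cos θ = 4/5, sin θ = 3/5: (8, 8, 8) → (8, 8/5, 56/5)
T5 shear: x ← x + 1/2·y: (8, 8/5, 56/5) → (44/5, 8/5, 56/5)
T6 reflect across z = 0: (44/5, 8/5, 56/5) → (44/5, 8/5, -56/5)

T(p) = (44/5, 8/5, -56/5)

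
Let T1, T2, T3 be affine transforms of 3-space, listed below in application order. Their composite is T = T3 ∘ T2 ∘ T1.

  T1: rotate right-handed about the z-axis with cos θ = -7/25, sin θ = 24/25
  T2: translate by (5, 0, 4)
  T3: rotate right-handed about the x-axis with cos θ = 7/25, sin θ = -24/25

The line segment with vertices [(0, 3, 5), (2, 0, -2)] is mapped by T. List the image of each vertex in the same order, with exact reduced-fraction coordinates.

T1 rotate right-handed about the z-axis with cos θ = -7/25, sin θ = 24/25: (0, 3, 5) → (-72/25, -21/25, 5); (2, 0, -2) → (-14/25, 48/25, -2)
T2 translate by (5, 0, 4): (-72/25, -21/25, 5) → (53/25, -21/25, 9); (-14/25, 48/25, -2) → (111/25, 48/25, 2)
T3 rotate right-handed about the x-axis with cos θ = 7/25, sin θ = -24/25: (53/25, -21/25, 9) → (53/25, 5253/625, 2079/625); (111/25, 48/25, 2) → (111/25, 1536/625, -802/625)

image vertices: (53/25, 5253/625, 2079/625), (111/25, 1536/625, -802/625)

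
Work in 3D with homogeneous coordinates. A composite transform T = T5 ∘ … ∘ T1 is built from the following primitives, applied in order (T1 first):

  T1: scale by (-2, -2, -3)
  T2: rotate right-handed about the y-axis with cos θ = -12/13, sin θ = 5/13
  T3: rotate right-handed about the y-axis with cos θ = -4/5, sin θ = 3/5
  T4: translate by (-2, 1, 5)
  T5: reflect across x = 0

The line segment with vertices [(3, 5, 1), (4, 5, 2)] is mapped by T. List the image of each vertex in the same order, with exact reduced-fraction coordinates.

T1 scale by (-2, -2, -3): (3, 5, 1) → (-6, -10, -3); (4, 5, 2) → (-8, -10, -6)
T2 rotate right-handed about the y-axis with cos θ = -12/13, sin θ = 5/13: (-6, -10, -3) → (57/13, -10, 66/13); (-8, -10, -6) → (66/13, -10, 112/13)
T3 rotate right-handed about the y-axis with cos θ = -4/5, sin θ = 3/5: (57/13, -10, 66/13) → (-6/13, -10, -87/13); (66/13, -10, 112/13) → (72/65, -10, -646/65)
T4 translate by (-2, 1, 5): (-6/13, -10, -87/13) → (-32/13, -9, -22/13); (72/65, -10, -646/65) → (-58/65, -9, -321/65)
T5 reflect across x = 0: (-32/13, -9, -22/13) → (32/13, -9, -22/13); (-58/65, -9, -321/65) → (58/65, -9, -321/65)

image vertices: (32/13, -9, -22/13), (58/65, -9, -321/65)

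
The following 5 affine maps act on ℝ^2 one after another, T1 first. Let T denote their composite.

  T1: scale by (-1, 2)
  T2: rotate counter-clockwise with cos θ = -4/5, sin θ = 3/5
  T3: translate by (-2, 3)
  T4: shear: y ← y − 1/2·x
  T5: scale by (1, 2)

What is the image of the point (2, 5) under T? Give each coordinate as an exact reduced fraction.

T(p) = (-32/5, -6)

T1 scale by (-1, 2): (2, 5) → (-2, 10)
T2 rotate counter-clockwise with cos θ = -4/5, sin θ = 3/5: (-2, 10) → (-22/5, -46/5)
T3 translate by (-2, 3): (-22/5, -46/5) → (-32/5, -31/5)
T4 shear: y ← y − 1/2·x: (-32/5, -31/5) → (-32/5, -3)
T5 scale by (1, 2): (-32/5, -3) → (-32/5, -6)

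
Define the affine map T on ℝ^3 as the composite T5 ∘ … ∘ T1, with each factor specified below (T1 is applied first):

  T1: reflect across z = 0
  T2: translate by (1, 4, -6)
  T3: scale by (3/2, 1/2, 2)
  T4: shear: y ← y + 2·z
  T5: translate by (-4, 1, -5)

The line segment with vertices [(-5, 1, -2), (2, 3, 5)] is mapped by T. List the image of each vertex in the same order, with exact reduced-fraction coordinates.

T1 reflect across z = 0: (-5, 1, -2) → (-5, 1, 2); (2, 3, 5) → (2, 3, -5)
T2 translate by (1, 4, -6): (-5, 1, 2) → (-4, 5, -4); (2, 3, -5) → (3, 7, -11)
T3 scale by (3/2, 1/2, 2): (-4, 5, -4) → (-6, 5/2, -8); (3, 7, -11) → (9/2, 7/2, -22)
T4 shear: y ← y + 2·z: (-6, 5/2, -8) → (-6, -27/2, -8); (9/2, 7/2, -22) → (9/2, -81/2, -22)
T5 translate by (-4, 1, -5): (-6, -27/2, -8) → (-10, -25/2, -13); (9/2, -81/2, -22) → (1/2, -79/2, -27)

image vertices: (-10, -25/2, -13), (1/2, -79/2, -27)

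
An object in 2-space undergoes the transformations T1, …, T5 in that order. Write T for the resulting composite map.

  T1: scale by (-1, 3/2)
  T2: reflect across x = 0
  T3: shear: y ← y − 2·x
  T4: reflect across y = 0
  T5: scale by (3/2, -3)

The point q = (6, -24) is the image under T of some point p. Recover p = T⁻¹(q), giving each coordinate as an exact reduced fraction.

p = (4, 0)

T1 = [-1 0 0; 0 3/2 0; 0 0 1]
T2·T1 = [1 0 0; 0 3/2 0; 0 0 1]
T3·…·T1 = [1 0 0; -2 3/2 0; 0 0 1]
T4·…·T1 = [1 0 0; 2 -3/2 0; 0 0 1]
T5·…·T1 = [3/2 0 0; -6 9/2 0; 0 0 1]
det M = 27/4; M⁻¹ = [2/3 0 0; 8/9 2/9 0; 0 0 1]
M⁻¹ · (6, -24)ᵀ = (4, 0)ᵀ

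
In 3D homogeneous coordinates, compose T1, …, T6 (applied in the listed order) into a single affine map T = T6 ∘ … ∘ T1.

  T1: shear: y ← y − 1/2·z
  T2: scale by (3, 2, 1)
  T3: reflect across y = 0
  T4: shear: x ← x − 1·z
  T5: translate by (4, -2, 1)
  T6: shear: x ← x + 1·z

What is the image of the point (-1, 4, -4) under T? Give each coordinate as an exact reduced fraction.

T(p) = (2, -14, -3)

T1 shear: y ← y − 1/2·z: (-1, 4, -4) → (-1, 6, -4)
T2 scale by (3, 2, 1): (-1, 6, -4) → (-3, 12, -4)
T3 reflect across y = 0: (-3, 12, -4) → (-3, -12, -4)
T4 shear: x ← x − 1·z: (-3, -12, -4) → (1, -12, -4)
T5 translate by (4, -2, 1): (1, -12, -4) → (5, -14, -3)
T6 shear: x ← x + 1·z: (5, -14, -3) → (2, -14, -3)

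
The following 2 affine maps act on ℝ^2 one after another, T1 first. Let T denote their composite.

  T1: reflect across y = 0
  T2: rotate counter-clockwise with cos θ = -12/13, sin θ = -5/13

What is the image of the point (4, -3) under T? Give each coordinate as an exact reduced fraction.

T(p) = (-33/13, -56/13)

T1 reflect across y = 0: (4, -3) → (4, 3)
T2 rotate counter-clockwise with cos θ = -12/13, sin θ = -5/13: (4, 3) → (-33/13, -56/13)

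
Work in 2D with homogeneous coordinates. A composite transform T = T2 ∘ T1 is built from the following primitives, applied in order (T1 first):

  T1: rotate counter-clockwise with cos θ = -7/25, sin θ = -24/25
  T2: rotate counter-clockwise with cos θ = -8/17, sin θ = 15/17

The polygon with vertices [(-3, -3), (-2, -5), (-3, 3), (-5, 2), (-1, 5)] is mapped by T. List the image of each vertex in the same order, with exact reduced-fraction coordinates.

T1 rotate counter-clockwise with cos θ = -7/25, sin θ = -24/25: (-3, -3) → (-51/25, 93/25); (-2, -5) → (-106/25, 83/25); (-3, 3) → (93/25, 51/25); (-5, 2) → (83/25, 106/25); (-1, 5) → (127/25, -11/25)
T2 rotate counter-clockwise with cos θ = -8/17, sin θ = 15/17: (-51/25, 93/25) → (-987/425, -1509/425); (-106/25, 83/25) → (-397/425, -2254/425); (93/25, 51/25) → (-1509/425, 987/425); (83/25, 106/25) → (-2254/425, 397/425); (127/25, -11/25) → (-851/425, 1993/425)

image vertices: (-987/425, -1509/425), (-397/425, -2254/425), (-1509/425, 987/425), (-2254/425, 397/425), (-851/425, 1993/425)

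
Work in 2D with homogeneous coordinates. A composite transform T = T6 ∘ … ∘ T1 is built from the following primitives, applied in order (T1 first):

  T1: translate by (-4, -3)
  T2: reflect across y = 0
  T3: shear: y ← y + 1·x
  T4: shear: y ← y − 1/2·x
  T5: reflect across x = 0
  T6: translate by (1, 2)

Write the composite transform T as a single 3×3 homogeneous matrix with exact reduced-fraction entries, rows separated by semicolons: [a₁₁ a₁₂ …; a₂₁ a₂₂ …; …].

T = [-1 0 5; 1/2 -1 3; 0 0 1]

T1 = [1 0 -4; 0 1 -3; 0 0 1]
T2·T1 = [1 0 -4; 0 -1 3; 0 0 1]
T3·…·T1 = [1 0 -4; 1 -1 -1; 0 0 1]
T4·…·T1 = [1 0 -4; 1/2 -1 1; 0 0 1]
T5·…·T1 = [-1 0 4; 1/2 -1 1; 0 0 1]
T6·…·T1 = [-1 0 5; 1/2 -1 3; 0 0 1]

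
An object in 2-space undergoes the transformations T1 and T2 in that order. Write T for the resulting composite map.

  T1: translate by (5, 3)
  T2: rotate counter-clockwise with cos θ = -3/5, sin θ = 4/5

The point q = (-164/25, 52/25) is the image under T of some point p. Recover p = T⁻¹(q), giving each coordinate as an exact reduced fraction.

T1 = [1 0 5; 0 1 3; 0 0 1]
T2·T1 = [-3/5 -4/5 -27/5; 4/5 -3/5 11/5; 0 0 1]
det M = 1; M⁻¹ = [-3/5 4/5 -5; -4/5 -3/5 -3; 0 0 1]
M⁻¹ · (-164/25, 52/25)ᵀ = (3/5, 1)ᵀ

p = (3/5, 1)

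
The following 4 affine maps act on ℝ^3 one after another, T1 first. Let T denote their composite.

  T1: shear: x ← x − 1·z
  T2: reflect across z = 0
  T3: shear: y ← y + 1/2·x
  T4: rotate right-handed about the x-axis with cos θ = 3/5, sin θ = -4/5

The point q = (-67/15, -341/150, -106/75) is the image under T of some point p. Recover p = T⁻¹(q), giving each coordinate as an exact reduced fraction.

T1 = [1 0 -1 0; 0 1 0 0; 0 0 1 0; 0 0 0 1]
T2·T1 = [1 0 -1 0; 0 1 0 0; 0 0 -1 0; 0 0 0 1]
T3·…·T1 = [1 0 -1 0; 1/2 1 -1/2 0; 0 0 -1 0; 0 0 0 1]
T4·…·T1 = [1 0 -1 0; 3/10 3/5 -11/10 0; -2/5 -4/5 -1/5 0; 0 0 0 1]
det M = -1; M⁻¹ = [1 -4/5 -3/5 0; -1/2 3/5 -4/5 0; 0 -4/5 -3/5 0; 0 0 0 1]
M⁻¹ · (-67/15, -341/150, -106/75)ᵀ = (-9/5, 2, 8/3)ᵀ

p = (-9/5, 2, 8/3)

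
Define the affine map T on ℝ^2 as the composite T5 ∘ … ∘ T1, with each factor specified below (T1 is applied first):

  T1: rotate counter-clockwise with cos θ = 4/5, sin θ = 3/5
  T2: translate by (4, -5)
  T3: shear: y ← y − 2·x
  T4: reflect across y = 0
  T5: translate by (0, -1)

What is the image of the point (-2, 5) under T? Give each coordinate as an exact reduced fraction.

T1 rotate counter-clockwise with cos θ = 4/5, sin θ = 3/5: (-2, 5) → (-23/5, 14/5)
T2 translate by (4, -5): (-23/5, 14/5) → (-3/5, -11/5)
T3 shear: y ← y − 2·x: (-3/5, -11/5) → (-3/5, -1)
T4 reflect across y = 0: (-3/5, -1) → (-3/5, 1)
T5 translate by (0, -1): (-3/5, 1) → (-3/5, 0)

T(p) = (-3/5, 0)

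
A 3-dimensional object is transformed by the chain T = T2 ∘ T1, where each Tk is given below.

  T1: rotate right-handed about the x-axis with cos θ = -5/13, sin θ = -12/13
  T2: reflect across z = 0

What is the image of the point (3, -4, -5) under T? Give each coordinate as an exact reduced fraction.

T(p) = (3, -40/13, -73/13)

T1 rotate right-handed about the x-axis with cos θ = -5/13, sin θ = -12/13: (3, -4, -5) → (3, -40/13, 73/13)
T2 reflect across z = 0: (3, -40/13, 73/13) → (3, -40/13, -73/13)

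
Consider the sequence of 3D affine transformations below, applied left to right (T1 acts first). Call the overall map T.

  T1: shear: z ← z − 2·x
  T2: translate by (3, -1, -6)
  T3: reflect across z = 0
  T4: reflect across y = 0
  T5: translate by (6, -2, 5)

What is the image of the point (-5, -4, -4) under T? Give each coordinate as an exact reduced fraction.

T(p) = (4, 3, 5)

T1 shear: z ← z − 2·x: (-5, -4, -4) → (-5, -4, 6)
T2 translate by (3, -1, -6): (-5, -4, 6) → (-2, -5, 0)
T3 reflect across z = 0: (-2, -5, 0) → (-2, -5, 0)
T4 reflect across y = 0: (-2, -5, 0) → (-2, 5, 0)
T5 translate by (6, -2, 5): (-2, 5, 0) → (4, 3, 5)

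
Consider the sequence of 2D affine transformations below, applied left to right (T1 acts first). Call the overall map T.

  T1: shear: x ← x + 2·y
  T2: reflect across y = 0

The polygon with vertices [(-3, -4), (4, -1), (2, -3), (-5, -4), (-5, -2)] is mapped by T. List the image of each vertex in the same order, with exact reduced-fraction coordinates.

T1 shear: x ← x + 2·y: (-3, -4) → (-11, -4); (4, -1) → (2, -1); (2, -3) → (-4, -3); (-5, -4) → (-13, -4); (-5, -2) → (-9, -2)
T2 reflect across y = 0: (-11, -4) → (-11, 4); (2, -1) → (2, 1); (-4, -3) → (-4, 3); (-13, -4) → (-13, 4); (-9, -2) → (-9, 2)

image vertices: (-11, 4), (2, 1), (-4, 3), (-13, 4), (-9, 2)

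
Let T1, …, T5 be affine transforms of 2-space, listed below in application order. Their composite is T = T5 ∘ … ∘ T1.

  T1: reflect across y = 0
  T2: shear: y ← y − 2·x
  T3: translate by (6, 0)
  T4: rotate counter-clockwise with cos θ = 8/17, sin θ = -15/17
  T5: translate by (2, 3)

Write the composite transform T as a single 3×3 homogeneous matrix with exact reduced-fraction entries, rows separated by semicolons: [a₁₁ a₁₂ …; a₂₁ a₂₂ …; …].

T = [-22/17 -15/17 82/17; -31/17 -8/17 -39/17; 0 0 1]

T1 = [1 0 0; 0 -1 0; 0 0 1]
T2·T1 = [1 0 0; -2 -1 0; 0 0 1]
T3·…·T1 = [1 0 6; -2 -1 0; 0 0 1]
T4·…·T1 = [-22/17 -15/17 48/17; -31/17 -8/17 -90/17; 0 0 1]
T5·…·T1 = [-22/17 -15/17 82/17; -31/17 -8/17 -39/17; 0 0 1]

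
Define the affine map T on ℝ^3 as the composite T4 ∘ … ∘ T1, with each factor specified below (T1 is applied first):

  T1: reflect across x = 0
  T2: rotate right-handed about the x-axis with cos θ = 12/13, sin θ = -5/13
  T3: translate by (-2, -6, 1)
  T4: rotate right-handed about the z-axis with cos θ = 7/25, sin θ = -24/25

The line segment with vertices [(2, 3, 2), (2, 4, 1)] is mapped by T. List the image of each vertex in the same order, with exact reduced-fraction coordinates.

image vertices: (-1132/325, 1024/325, 22/13), (-964/325, 1073/325, 5/13)

T1 reflect across x = 0: (2, 3, 2) → (-2, 3, 2); (2, 4, 1) → (-2, 4, 1)
T2 rotate right-handed about the x-axis with cos θ = 12/13, sin θ = -5/13: (-2, 3, 2) → (-2, 46/13, 9/13); (-2, 4, 1) → (-2, 53/13, -8/13)
T3 translate by (-2, -6, 1): (-2, 46/13, 9/13) → (-4, -32/13, 22/13); (-2, 53/13, -8/13) → (-4, -25/13, 5/13)
T4 rotate right-handed about the z-axis with cos θ = 7/25, sin θ = -24/25: (-4, -32/13, 22/13) → (-1132/325, 1024/325, 22/13); (-4, -25/13, 5/13) → (-964/325, 1073/325, 5/13)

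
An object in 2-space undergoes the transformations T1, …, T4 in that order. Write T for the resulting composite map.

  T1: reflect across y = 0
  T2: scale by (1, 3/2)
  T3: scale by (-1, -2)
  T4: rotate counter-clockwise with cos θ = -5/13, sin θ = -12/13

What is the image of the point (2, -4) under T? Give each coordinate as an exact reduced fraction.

T(p) = (-134/13, 84/13)

T1 reflect across y = 0: (2, -4) → (2, 4)
T2 scale by (1, 3/2): (2, 4) → (2, 6)
T3 scale by (-1, -2): (2, 6) → (-2, -12)
T4 rotate counter-clockwise with cos θ = -5/13, sin θ = -12/13: (-2, -12) → (-134/13, 84/13)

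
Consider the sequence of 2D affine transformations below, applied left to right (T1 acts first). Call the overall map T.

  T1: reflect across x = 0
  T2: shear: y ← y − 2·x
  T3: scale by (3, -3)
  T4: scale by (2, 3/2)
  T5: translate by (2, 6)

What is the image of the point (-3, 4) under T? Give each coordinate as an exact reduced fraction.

T(p) = (20, 15)

T1 reflect across x = 0: (-3, 4) → (3, 4)
T2 shear: y ← y − 2·x: (3, 4) → (3, -2)
T3 scale by (3, -3): (3, -2) → (9, 6)
T4 scale by (2, 3/2): (9, 6) → (18, 9)
T5 translate by (2, 6): (18, 9) → (20, 15)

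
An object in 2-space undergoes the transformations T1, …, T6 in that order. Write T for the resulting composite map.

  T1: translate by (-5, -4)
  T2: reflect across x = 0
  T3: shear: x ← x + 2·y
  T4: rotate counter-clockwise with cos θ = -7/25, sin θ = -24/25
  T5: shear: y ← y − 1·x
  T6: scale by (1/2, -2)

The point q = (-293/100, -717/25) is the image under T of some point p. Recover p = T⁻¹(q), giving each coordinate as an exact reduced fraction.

T1 = [1 0 -5; 0 1 -4; 0 0 1]
T2·T1 = [-1 0 5; 0 1 -4; 0 0 1]
T3·…·T1 = [-1 2 -3; 0 1 -4; 0 0 1]
T4·…·T1 = [7/25 2/5 -3; 24/25 -11/5 4; 0 0 1]
T5·…·T1 = [7/25 2/5 -3; 17/25 -13/5 7; 0 0 1]
T6·…·T1 = [7/50 1/5 -3/2; -34/25 26/5 -14; 0 0 1]
det M = 1; M⁻¹ = [26/5 -1/5 5; 34/25 7/50 4; 0 0 1]
M⁻¹ · (-293/100, -717/25)ᵀ = (-9/2, -4)ᵀ

p = (-9/2, -4)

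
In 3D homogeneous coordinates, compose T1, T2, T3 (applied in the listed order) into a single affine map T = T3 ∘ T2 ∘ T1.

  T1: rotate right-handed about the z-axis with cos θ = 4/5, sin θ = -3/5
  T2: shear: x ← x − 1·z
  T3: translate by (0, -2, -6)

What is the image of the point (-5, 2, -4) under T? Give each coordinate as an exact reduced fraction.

T(p) = (6/5, 13/5, -10)

T1 rotate right-handed about the z-axis with cos θ = 4/5, sin θ = -3/5: (-5, 2, -4) → (-14/5, 23/5, -4)
T2 shear: x ← x − 1·z: (-14/5, 23/5, -4) → (6/5, 23/5, -4)
T3 translate by (0, -2, -6): (6/5, 23/5, -4) → (6/5, 13/5, -10)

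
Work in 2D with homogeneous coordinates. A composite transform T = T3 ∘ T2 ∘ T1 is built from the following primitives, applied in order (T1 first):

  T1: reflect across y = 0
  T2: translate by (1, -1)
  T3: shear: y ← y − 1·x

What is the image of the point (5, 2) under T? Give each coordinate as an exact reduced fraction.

T1 reflect across y = 0: (5, 2) → (5, -2)
T2 translate by (1, -1): (5, -2) → (6, -3)
T3 shear: y ← y − 1·x: (6, -3) → (6, -9)

T(p) = (6, -9)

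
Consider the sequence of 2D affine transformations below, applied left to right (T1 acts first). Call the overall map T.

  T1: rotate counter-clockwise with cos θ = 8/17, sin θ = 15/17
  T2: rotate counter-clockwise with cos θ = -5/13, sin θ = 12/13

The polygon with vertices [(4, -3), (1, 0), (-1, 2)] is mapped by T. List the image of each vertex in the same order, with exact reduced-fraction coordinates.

image vertices: (-817/221, 744/221), (-220/221, 21/221), (178/221, -461/221)

T1 rotate counter-clockwise with cos θ = 8/17, sin θ = 15/17: (4, -3) → (77/17, 36/17); (1, 0) → (8/17, 15/17); (-1, 2) → (-38/17, 1/17)
T2 rotate counter-clockwise with cos θ = -5/13, sin θ = 12/13: (77/17, 36/17) → (-817/221, 744/221); (8/17, 15/17) → (-220/221, 21/221); (-38/17, 1/17) → (178/221, -461/221)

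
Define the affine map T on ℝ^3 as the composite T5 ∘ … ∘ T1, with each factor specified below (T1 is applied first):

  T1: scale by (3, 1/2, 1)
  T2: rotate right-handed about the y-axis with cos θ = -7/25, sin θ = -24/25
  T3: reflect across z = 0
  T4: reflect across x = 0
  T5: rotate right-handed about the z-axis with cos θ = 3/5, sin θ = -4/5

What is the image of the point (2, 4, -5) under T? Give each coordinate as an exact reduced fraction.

T1 scale by (3, 1/2, 1): (2, 4, -5) → (6, 2, -5)
T2 rotate right-handed about the y-axis with cos θ = -7/25, sin θ = -24/25: (6, 2, -5) → (78/25, 2, 179/25)
T3 reflect across z = 0: (78/25, 2, 179/25) → (78/25, 2, -179/25)
T4 reflect across x = 0: (78/25, 2, -179/25) → (-78/25, 2, -179/25)
T5 rotate right-handed about the z-axis with cos θ = 3/5, sin θ = -4/5: (-78/25, 2, -179/25) → (-34/125, 462/125, -179/25)

T(p) = (-34/125, 462/125, -179/25)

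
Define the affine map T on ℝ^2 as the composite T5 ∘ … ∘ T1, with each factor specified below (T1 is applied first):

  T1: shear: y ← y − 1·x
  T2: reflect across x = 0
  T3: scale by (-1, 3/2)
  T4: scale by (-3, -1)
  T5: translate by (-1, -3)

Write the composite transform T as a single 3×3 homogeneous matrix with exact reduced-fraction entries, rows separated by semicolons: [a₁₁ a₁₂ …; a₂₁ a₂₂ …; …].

T = [-3 0 -1; 3/2 -3/2 -3; 0 0 1]

T1 = [1 0 0; -1 1 0; 0 0 1]
T2·T1 = [-1 0 0; -1 1 0; 0 0 1]
T3·…·T1 = [1 0 0; -3/2 3/2 0; 0 0 1]
T4·…·T1 = [-3 0 0; 3/2 -3/2 0; 0 0 1]
T5·…·T1 = [-3 0 -1; 3/2 -3/2 -3; 0 0 1]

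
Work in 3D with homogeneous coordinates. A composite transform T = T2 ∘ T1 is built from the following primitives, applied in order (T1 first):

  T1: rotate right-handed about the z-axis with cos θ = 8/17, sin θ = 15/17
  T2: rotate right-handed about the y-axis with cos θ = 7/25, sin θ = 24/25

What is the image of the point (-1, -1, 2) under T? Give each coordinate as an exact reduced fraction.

T(p) = (173/85, -23/17, 14/85)

T1 rotate right-handed about the z-axis with cos θ = 8/17, sin θ = 15/17: (-1, -1, 2) → (7/17, -23/17, 2)
T2 rotate right-handed about the y-axis with cos θ = 7/25, sin θ = 24/25: (7/17, -23/17, 2) → (173/85, -23/17, 14/85)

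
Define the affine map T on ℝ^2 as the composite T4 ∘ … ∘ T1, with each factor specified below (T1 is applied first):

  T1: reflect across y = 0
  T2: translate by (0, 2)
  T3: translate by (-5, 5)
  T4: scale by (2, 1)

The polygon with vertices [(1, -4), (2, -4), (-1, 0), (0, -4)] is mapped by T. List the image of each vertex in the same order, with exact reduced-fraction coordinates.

T1 reflect across y = 0: (1, -4) → (1, 4); (2, -4) → (2, 4); (-1, 0) → (-1, 0); (0, -4) → (0, 4)
T2 translate by (0, 2): (1, 4) → (1, 6); (2, 4) → (2, 6); (-1, 0) → (-1, 2); (0, 4) → (0, 6)
T3 translate by (-5, 5): (1, 6) → (-4, 11); (2, 6) → (-3, 11); (-1, 2) → (-6, 7); (0, 6) → (-5, 11)
T4 scale by (2, 1): (-4, 11) → (-8, 11); (-3, 11) → (-6, 11); (-6, 7) → (-12, 7); (-5, 11) → (-10, 11)

image vertices: (-8, 11), (-6, 11), (-12, 7), (-10, 11)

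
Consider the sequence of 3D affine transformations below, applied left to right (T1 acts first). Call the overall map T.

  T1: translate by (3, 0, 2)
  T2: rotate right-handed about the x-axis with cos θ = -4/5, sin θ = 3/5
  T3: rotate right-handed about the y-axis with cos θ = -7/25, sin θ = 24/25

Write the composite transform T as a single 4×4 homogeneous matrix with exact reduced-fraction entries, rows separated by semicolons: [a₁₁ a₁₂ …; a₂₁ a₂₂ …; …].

T = [-7/25 72/125 -96/125 -297/125; 0 -4/5 -3/5 -6/5; -24/25 -21/125 28/125 -304/125; 0 0 0 1]

T1 = [1 0 0 3; 0 1 0 0; 0 0 1 2; 0 0 0 1]
T2·T1 = [1 0 0 3; 0 -4/5 -3/5 -6/5; 0 3/5 -4/5 -8/5; 0 0 0 1]
T3·…·T1 = [-7/25 72/125 -96/125 -297/125; 0 -4/5 -3/5 -6/5; -24/25 -21/125 28/125 -304/125; 0 0 0 1]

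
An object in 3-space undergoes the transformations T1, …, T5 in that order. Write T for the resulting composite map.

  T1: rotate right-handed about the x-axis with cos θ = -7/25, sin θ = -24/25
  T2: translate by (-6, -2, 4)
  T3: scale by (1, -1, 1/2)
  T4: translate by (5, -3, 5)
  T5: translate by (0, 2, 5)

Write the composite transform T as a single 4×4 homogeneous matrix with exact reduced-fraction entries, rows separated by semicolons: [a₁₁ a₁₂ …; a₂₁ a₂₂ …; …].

T = [1 0 0 -1; 0 7/25 -24/25 1; 0 -12/25 -7/50 12; 0 0 0 1]

T1 = [1 0 0 0; 0 -7/25 24/25 0; 0 -24/25 -7/25 0; 0 0 0 1]
T2·T1 = [1 0 0 -6; 0 -7/25 24/25 -2; 0 -24/25 -7/25 4; 0 0 0 1]
T3·…·T1 = [1 0 0 -6; 0 7/25 -24/25 2; 0 -12/25 -7/50 2; 0 0 0 1]
T4·…·T1 = [1 0 0 -1; 0 7/25 -24/25 -1; 0 -12/25 -7/50 7; 0 0 0 1]
T5·…·T1 = [1 0 0 -1; 0 7/25 -24/25 1; 0 -12/25 -7/50 12; 0 0 0 1]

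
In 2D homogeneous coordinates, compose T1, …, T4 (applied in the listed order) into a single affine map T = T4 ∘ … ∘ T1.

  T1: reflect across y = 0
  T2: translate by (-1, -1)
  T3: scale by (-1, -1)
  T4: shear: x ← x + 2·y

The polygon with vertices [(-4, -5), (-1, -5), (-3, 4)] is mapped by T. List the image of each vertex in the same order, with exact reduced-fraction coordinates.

T1 reflect across y = 0: (-4, -5) → (-4, 5); (-1, -5) → (-1, 5); (-3, 4) → (-3, -4)
T2 translate by (-1, -1): (-4, 5) → (-5, 4); (-1, 5) → (-2, 4); (-3, -4) → (-4, -5)
T3 scale by (-1, -1): (-5, 4) → (5, -4); (-2, 4) → (2, -4); (-4, -5) → (4, 5)
T4 shear: x ← x + 2·y: (5, -4) → (-3, -4); (2, -4) → (-6, -4); (4, 5) → (14, 5)

image vertices: (-3, -4), (-6, -4), (14, 5)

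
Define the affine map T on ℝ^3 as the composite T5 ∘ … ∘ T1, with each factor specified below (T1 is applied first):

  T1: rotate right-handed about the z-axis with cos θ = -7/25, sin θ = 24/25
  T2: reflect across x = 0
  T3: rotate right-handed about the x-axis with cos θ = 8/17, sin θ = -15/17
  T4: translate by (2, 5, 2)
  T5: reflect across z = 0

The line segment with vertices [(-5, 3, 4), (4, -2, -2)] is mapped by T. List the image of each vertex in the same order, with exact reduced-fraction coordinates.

image vertices: (87/25, 2497/425, -753/85), (6/5, 451/85, 48/17)

T1 rotate right-handed about the z-axis with cos θ = -7/25, sin θ = 24/25: (-5, 3, 4) → (-37/25, -141/25, 4); (4, -2, -2) → (4/5, 22/5, -2)
T2 reflect across x = 0: (-37/25, -141/25, 4) → (37/25, -141/25, 4); (4/5, 22/5, -2) → (-4/5, 22/5, -2)
T3 rotate right-handed about the x-axis with cos θ = 8/17, sin θ = -15/17: (37/25, -141/25, 4) → (37/25, 372/425, 583/85); (-4/5, 22/5, -2) → (-4/5, 26/85, -82/17)
T4 translate by (2, 5, 2): (37/25, 372/425, 583/85) → (87/25, 2497/425, 753/85); (-4/5, 26/85, -82/17) → (6/5, 451/85, -48/17)
T5 reflect across z = 0: (87/25, 2497/425, 753/85) → (87/25, 2497/425, -753/85); (6/5, 451/85, -48/17) → (6/5, 451/85, 48/17)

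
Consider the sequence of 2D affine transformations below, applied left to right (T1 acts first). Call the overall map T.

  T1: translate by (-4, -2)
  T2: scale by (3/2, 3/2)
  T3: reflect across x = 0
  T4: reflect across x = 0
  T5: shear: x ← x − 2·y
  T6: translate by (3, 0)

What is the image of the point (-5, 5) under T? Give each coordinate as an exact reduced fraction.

T(p) = (-39/2, 9/2)

T1 translate by (-4, -2): (-5, 5) → (-9, 3)
T2 scale by (3/2, 3/2): (-9, 3) → (-27/2, 9/2)
T3 reflect across x = 0: (-27/2, 9/2) → (27/2, 9/2)
T4 reflect across x = 0: (27/2, 9/2) → (-27/2, 9/2)
T5 shear: x ← x − 2·y: (-27/2, 9/2) → (-45/2, 9/2)
T6 translate by (3, 0): (-45/2, 9/2) → (-39/2, 9/2)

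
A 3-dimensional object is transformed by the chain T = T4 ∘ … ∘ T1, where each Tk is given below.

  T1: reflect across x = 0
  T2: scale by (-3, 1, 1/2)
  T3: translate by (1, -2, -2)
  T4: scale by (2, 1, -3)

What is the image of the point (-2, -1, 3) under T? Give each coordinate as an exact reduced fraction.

T(p) = (-10, -3, 3/2)

T1 reflect across x = 0: (-2, -1, 3) → (2, -1, 3)
T2 scale by (-3, 1, 1/2): (2, -1, 3) → (-6, -1, 3/2)
T3 translate by (1, -2, -2): (-6, -1, 3/2) → (-5, -3, -1/2)
T4 scale by (2, 1, -3): (-5, -3, -1/2) → (-10, -3, 3/2)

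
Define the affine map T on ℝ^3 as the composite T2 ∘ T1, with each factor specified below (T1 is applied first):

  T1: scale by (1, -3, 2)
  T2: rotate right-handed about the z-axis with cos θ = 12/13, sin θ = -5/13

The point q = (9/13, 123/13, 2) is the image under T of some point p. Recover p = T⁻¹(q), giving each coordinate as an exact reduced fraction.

p = (-3, -3, 1)

T1 = [1 0 0 0; 0 -3 0 0; 0 0 2 0; 0 0 0 1]
T2·T1 = [12/13 -15/13 0 0; -5/13 -36/13 0 0; 0 0 2 0; 0 0 0 1]
det M = -6; M⁻¹ = [12/13 -5/13 0 0; -5/39 -4/13 0 0; 0 0 1/2 0; 0 0 0 1]
M⁻¹ · (9/13, 123/13, 2)ᵀ = (-3, -3, 1)ᵀ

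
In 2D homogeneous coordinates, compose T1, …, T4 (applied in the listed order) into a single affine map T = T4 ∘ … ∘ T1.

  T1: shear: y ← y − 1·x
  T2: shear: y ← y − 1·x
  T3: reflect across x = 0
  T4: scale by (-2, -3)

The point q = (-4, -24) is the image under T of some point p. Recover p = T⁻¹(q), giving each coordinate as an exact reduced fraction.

T1 = [1 0 0; -1 1 0; 0 0 1]
T2·T1 = [1 0 0; -2 1 0; 0 0 1]
T3·…·T1 = [-1 0 0; -2 1 0; 0 0 1]
T4·…·T1 = [2 0 0; 6 -3 0; 0 0 1]
det M = -6; M⁻¹ = [1/2 0 0; 1 -1/3 0; 0 0 1]
M⁻¹ · (-4, -24)ᵀ = (-2, 4)ᵀ

p = (-2, 4)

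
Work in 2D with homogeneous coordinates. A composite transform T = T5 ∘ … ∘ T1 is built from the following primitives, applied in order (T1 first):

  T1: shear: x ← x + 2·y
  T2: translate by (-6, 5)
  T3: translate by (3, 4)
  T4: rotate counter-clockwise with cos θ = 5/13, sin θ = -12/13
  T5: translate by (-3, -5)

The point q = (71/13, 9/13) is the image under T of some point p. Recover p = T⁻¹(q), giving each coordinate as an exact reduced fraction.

p = (-1, 1)

T1 = [1 2 0; 0 1 0; 0 0 1]
T2·T1 = [1 2 -6; 0 1 5; 0 0 1]
T3·…·T1 = [1 2 -3; 0 1 9; 0 0 1]
T4·…·T1 = [5/13 22/13 93/13; -12/13 -19/13 81/13; 0 0 1]
T5·…·T1 = [5/13 22/13 54/13; -12/13 -19/13 16/13; 0 0 1]
det M = 1; M⁻¹ = [-19/13 -22/13 106/13; 12/13 5/13 -56/13; 0 0 1]
M⁻¹ · (71/13, 9/13)ᵀ = (-1, 1)ᵀ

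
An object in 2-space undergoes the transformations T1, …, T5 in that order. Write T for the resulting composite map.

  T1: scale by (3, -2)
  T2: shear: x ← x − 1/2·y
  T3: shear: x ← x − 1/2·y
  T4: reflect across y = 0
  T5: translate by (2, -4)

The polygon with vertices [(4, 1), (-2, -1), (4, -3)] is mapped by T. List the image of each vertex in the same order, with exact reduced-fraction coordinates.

image vertices: (16, -2), (-6, -6), (8, -10)

T1 scale by (3, -2): (4, 1) → (12, -2); (-2, -1) → (-6, 2); (4, -3) → (12, 6)
T2 shear: x ← x − 1/2·y: (12, -2) → (13, -2); (-6, 2) → (-7, 2); (12, 6) → (9, 6)
T3 shear: x ← x − 1/2·y: (13, -2) → (14, -2); (-7, 2) → (-8, 2); (9, 6) → (6, 6)
T4 reflect across y = 0: (14, -2) → (14, 2); (-8, 2) → (-8, -2); (6, 6) → (6, -6)
T5 translate by (2, -4): (14, 2) → (16, -2); (-8, -2) → (-6, -6); (6, -6) → (8, -10)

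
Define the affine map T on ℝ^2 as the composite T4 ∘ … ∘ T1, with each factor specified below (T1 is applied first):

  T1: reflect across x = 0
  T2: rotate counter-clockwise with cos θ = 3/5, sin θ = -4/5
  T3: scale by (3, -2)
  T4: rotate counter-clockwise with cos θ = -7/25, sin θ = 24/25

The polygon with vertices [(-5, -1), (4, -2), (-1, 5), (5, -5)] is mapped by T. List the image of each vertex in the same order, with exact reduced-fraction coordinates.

image vertices: (-267/25, 94/25), (36/5, -52/5), (9/25, 362/25), (39/5, -98/5)

T1 reflect across x = 0: (-5, -1) → (5, -1); (4, -2) → (-4, -2); (-1, 5) → (1, 5); (5, -5) → (-5, -5)
T2 rotate counter-clockwise with cos θ = 3/5, sin θ = -4/5: (5, -1) → (11/5, -23/5); (-4, -2) → (-4, 2); (1, 5) → (23/5, 11/5); (-5, -5) → (-7, 1)
T3 scale by (3, -2): (11/5, -23/5) → (33/5, 46/5); (-4, 2) → (-12, -4); (23/5, 11/5) → (69/5, -22/5); (-7, 1) → (-21, -2)
T4 rotate counter-clockwise with cos θ = -7/25, sin θ = 24/25: (33/5, 46/5) → (-267/25, 94/25); (-12, -4) → (36/5, -52/5); (69/5, -22/5) → (9/25, 362/25); (-21, -2) → (39/5, -98/5)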